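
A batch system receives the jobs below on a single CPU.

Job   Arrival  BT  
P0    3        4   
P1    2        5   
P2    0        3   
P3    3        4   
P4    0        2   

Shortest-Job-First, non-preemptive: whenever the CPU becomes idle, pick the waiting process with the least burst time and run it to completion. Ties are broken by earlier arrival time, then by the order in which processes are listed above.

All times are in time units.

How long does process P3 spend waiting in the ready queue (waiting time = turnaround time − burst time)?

6

Schedule: | P4 0-2 | P2 2-5 | P0 5-9 | P3 9-13 | P1 13-18 |
Completion: P0=9  P1=18  P2=5  P3=13  P4=2
Waiting(P3) = turnaround − burst = 10 − 4 = 6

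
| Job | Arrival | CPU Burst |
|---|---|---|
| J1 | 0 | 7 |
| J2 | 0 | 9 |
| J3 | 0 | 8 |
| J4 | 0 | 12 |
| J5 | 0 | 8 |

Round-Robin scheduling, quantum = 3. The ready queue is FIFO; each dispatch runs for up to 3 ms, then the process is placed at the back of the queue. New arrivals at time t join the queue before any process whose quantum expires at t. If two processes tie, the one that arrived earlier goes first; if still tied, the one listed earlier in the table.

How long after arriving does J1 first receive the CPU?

Timeline: | J1 0-3 | J2 3-6 | J3 6-9 | J4 9-12 | J5 12-15 | J1 15-18 | J2 18-21 | J3 21-24 | J4 24-27 | J5 27-30 | J1 30-31 | J2 31-34 | J3 34-36 | J4 36-39 | J5 39-41 | J4 41-44 |
Completion: J1=31  J2=34  J3=36  J4=44  J5=41
Turnaround (C−A): J1=31  J2=34  J3=36  J4=44  J5=41
Response(J1) = first start − arrival = 0 − 0 = 0

0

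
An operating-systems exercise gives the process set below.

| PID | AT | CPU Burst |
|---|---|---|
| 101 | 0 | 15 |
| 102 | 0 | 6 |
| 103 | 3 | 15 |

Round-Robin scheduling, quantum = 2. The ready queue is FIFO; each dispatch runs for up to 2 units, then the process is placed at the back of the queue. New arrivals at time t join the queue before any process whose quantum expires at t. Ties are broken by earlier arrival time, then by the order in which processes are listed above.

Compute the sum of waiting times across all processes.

46

Timeline: | 101 0-2 | 102 2-4 | 101 4-6 | 103 6-8 | 102 8-10 | 101 10-12 | 103 12-14 | 102 14-16 | 101 16-18 | 103 18-20 | 101 20-22 | 103 22-24 | 101 24-26 | 103 26-28 | 101 28-30 | 103 30-32 | 101 32-33 | 103 33-36 |
Completion: 101=33  102=16  103=36
Turnaround (C−A): 101=33  102=16  103=33
Waiting = turnaround − burst: 101=18, 102=10, 103=18
Total waiting = 18 + 10 + 18 = 46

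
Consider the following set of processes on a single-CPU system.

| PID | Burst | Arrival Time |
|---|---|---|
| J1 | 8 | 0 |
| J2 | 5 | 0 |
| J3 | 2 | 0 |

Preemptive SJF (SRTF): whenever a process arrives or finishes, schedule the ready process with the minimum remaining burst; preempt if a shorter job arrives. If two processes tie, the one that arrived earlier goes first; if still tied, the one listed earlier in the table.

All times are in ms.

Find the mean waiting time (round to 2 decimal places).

Gantt: | J3 0-2 | J2 2-7 | J1 7-15 |
Completion: J1=15  J2=7  J3=2
Turnaround (C−A): J1=15  J2=7  J3=2
Waiting times: J1=7, J2=2, J3=0
Average waiting = (7+2+0) / 3 = 9/3 = 3.00

3.00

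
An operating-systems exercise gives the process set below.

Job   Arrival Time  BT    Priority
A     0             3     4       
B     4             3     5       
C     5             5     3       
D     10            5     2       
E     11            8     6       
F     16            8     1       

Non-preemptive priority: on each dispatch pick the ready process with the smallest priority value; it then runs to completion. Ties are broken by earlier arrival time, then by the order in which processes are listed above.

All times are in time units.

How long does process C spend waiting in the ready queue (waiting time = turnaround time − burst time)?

Timeline: | A 0-3 | idle 3-4 | B 4-7 | C 7-12 | D 12-17 | F 17-25 | E 25-33 |
Completion: A=3  B=7  C=12  D=17  E=33  F=25
Turnaround (C−A): A=3  B=3  C=7  D=7  E=22  F=9
Waiting(C) = turnaround − burst = 7 − 5 = 2

2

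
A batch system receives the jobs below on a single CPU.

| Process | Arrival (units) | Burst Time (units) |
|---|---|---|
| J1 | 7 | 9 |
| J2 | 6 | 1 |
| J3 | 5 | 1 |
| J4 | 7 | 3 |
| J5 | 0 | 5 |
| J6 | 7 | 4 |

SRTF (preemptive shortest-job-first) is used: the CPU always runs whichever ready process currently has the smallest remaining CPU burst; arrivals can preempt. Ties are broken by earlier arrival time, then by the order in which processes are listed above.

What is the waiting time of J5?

Schedule: | J5 0-5 | J3 5-6 | J2 6-7 | J4 7-10 | J6 10-14 | J1 14-23 |
Completion: J1=23  J2=7  J3=6  J4=10  J5=5  J6=14
Waiting(J5) = turnaround − burst = 5 − 5 = 0

0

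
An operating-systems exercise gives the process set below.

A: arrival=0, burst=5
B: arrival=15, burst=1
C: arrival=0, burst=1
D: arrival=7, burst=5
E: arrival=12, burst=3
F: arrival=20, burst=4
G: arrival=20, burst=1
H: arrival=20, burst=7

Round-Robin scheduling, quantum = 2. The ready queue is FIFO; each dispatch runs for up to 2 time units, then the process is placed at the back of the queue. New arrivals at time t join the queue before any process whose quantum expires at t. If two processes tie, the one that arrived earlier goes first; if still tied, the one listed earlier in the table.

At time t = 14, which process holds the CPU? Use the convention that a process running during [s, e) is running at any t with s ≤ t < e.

E

Timeline: | A 0-2 | C 2-3 | A 3-6 | idle 6-7 | D 7-12 | E 12-15 | B 15-16 | idle 16-20 | F 20-22 | G 22-23 | H 23-25 | F 25-27 | H 27-32 |
Completion: A=6  B=16  C=3  D=12  E=15  F=27  G=23  H=32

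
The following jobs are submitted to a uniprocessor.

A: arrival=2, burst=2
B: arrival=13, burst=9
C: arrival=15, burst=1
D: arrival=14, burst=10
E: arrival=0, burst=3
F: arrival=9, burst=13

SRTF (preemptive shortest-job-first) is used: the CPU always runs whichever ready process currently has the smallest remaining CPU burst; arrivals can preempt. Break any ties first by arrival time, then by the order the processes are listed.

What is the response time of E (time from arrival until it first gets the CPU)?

0

Schedule: | E 0-3 | A 3-5 | idle 5-9 | F 9-15 | C 15-16 | F 16-23 | B 23-32 | D 32-42 |
Completion: A=5  B=32  C=16  D=42  E=3  F=23
Turnaround (C−A): A=3  B=19  C=1  D=28  E=3  F=14
Response(E) = first start − arrival = 0 − 0 = 0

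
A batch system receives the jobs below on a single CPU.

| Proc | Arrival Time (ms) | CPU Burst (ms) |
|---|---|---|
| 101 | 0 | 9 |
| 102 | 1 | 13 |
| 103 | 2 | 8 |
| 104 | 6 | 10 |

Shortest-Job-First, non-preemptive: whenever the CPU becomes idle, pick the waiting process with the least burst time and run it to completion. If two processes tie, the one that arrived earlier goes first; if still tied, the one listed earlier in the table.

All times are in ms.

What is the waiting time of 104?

Schedule: | 101 0-9 | 103 9-17 | 104 17-27 | 102 27-40 |
Completion: 101=9  102=40  103=17  104=27
Turnaround (C−A): 101=9  102=39  103=15  104=21
Waiting(104) = turnaround − burst = 21 − 10 = 11

11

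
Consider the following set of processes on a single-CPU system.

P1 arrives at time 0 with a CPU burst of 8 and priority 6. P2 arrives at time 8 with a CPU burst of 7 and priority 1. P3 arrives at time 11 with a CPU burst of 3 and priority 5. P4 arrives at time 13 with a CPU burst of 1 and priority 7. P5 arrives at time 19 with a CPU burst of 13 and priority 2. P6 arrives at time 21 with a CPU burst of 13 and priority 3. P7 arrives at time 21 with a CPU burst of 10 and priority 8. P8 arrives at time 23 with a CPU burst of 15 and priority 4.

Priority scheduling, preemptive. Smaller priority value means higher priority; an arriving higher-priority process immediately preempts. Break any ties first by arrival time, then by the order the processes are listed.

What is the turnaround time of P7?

49

Timeline: | P1 0-8 | P2 8-15 | P3 15-18 | P4 18-19 | P5 19-32 | P6 32-45 | P8 45-60 | P7 60-70 |
Completion: P1=8  P2=15  P3=18  P4=19  P5=32  P6=45  P7=70  P8=60
Turnaround (C−A): P1=8  P2=7  P3=7  P4=6  P5=13  P6=24  P7=49  P8=37
Turnaround(P7) = completion − arrival = 70 − 21 = 49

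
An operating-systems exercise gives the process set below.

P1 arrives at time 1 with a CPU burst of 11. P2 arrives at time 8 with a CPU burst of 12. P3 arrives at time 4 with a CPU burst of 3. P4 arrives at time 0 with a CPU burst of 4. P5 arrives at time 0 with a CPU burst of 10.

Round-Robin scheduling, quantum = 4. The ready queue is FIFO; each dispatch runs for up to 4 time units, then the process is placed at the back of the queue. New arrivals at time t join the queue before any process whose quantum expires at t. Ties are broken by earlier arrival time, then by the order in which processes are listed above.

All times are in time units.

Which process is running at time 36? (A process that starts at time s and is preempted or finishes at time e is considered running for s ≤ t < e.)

P2

Gantt: | P4 0-4 | P5 4-8 | P1 8-12 | P3 12-15 | P2 15-19 | P5 19-23 | P1 23-27 | P2 27-31 | P5 31-33 | P1 33-36 | P2 36-40 |
Completion: P1=36  P2=40  P3=15  P4=4  P5=33
Turnaround (C−A): P1=35  P2=32  P3=11  P4=4  P5=33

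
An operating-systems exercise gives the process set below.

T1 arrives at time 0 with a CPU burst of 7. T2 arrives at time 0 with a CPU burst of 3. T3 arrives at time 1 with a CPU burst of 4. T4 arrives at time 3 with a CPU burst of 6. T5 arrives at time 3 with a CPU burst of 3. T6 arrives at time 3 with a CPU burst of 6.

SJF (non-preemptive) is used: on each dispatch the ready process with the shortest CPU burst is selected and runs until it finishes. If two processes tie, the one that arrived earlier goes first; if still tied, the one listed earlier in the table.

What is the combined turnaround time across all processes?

Timeline: | T2 0-3 | T5 3-6 | T3 6-10 | T4 10-16 | T6 16-22 | T1 22-29 |
Completion: T1=29  T2=3  T3=10  T4=16  T5=6  T6=22
Turnaround (C−A): T1=29  T2=3  T3=9  T4=13  T5=3  T6=19
Turnaround = completion − arrival: T1=29, T2=3, T3=9, T4=13, T5=3, T6=19
Total turnaround = 29 + 3 + 9 + 13 + 3 + 19 = 76

76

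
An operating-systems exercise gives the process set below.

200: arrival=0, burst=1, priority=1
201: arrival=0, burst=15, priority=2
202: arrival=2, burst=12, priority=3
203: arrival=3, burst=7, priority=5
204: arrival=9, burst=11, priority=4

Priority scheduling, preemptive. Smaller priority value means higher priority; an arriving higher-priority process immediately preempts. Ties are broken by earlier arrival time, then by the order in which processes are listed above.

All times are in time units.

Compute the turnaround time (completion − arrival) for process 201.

16

Timeline: | 200 0-1 | 201 1-16 | 202 16-28 | 204 28-39 | 203 39-46 |
Completion: 200=1  201=16  202=28  203=46  204=39
Turnaround(201) = completion − arrival = 16 − 0 = 16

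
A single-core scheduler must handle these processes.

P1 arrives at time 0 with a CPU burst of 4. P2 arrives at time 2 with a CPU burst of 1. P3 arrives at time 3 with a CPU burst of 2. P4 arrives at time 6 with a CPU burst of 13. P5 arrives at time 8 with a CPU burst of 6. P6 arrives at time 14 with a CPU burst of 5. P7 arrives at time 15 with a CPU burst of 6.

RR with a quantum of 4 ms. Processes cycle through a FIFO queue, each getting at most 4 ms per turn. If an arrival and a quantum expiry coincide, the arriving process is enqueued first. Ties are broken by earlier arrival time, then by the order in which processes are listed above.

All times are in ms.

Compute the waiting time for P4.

18

Schedule: | P1 0-4 | P2 4-5 | P3 5-7 | P4 7-11 | P5 11-15 | P4 15-19 | P6 19-23 | P7 23-27 | P5 27-29 | P4 29-33 | P6 33-34 | P7 34-36 | P4 36-37 |
Completion: P1=4  P2=5  P3=7  P4=37  P5=29  P6=34  P7=36
Turnaround (C−A): P1=4  P2=3  P3=4  P4=31  P5=21  P6=20  P7=21
Waiting(P4) = turnaround − burst = 31 − 13 = 18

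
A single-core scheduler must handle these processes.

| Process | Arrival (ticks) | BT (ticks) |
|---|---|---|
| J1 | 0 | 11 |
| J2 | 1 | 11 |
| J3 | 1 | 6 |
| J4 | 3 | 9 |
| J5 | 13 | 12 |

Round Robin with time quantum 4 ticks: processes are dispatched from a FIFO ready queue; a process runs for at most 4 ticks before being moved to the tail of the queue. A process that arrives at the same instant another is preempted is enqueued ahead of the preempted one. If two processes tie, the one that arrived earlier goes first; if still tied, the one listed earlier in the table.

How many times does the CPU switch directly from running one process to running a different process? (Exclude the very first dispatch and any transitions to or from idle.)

13

Timeline: | J1 0-4 | J2 4-8 | J3 8-12 | J4 12-16 | J1 16-20 | J2 20-24 | J3 24-26 | J5 26-30 | J4 30-34 | J1 34-37 | J2 37-40 | J5 40-44 | J4 44-45 | J5 45-49 |
Completion: J1=37  J2=40  J3=26  J4=45  J5=49
Turnaround (C−A): J1=37  J2=39  J3=25  J4=42  J5=36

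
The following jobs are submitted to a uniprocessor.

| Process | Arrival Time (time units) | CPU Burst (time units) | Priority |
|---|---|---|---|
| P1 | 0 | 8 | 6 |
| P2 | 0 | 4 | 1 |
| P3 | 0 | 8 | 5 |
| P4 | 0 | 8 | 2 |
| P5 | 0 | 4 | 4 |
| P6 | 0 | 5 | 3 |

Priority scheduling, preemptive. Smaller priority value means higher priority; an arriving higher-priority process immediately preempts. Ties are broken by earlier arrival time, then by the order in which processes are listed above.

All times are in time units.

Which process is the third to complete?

Schedule: | P2 0-4 | P4 4-12 | P6 12-17 | P5 17-21 | P3 21-29 | P1 29-37 |
Completion: P1=37  P2=4  P3=29  P4=12  P5=21  P6=17
Turnaround (C−A): P1=37  P2=4  P3=29  P4=12  P5=21  P6=17
Finish order: P2 → P4 → P6 → P5 → P3 → P1

P6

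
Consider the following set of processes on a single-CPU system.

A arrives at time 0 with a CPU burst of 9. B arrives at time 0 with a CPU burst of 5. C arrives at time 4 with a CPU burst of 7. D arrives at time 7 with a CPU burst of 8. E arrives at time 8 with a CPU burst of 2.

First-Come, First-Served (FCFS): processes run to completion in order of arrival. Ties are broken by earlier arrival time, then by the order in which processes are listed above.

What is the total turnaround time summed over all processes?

85

Schedule: | A 0-9 | B 9-14 | C 14-21 | D 21-29 | E 29-31 |
Completion: A=9  B=14  C=21  D=29  E=31
Turnaround (C−A): A=9  B=14  C=17  D=22  E=23
Turnaround = completion − arrival: A=9, B=14, C=17, D=22, E=23
Total turnaround = 9 + 14 + 17 + 22 + 23 = 85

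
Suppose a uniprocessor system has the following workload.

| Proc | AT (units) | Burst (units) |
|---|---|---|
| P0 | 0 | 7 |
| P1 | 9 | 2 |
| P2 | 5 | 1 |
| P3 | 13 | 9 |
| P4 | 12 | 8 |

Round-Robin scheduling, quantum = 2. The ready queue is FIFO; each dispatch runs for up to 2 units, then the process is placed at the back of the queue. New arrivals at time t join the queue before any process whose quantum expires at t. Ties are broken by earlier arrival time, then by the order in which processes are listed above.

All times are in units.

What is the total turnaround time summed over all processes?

42

Schedule: | P0 0-6 | P2 6-7 | P0 7-8 | idle 8-9 | P1 9-11 | idle 11-12 | P4 12-14 | P3 14-16 | P4 16-18 | P3 18-20 | P4 20-22 | P3 22-24 | P4 24-26 | P3 26-29 |
Completion: P0=8  P1=11  P2=7  P3=29  P4=26
Turnaround = completion − arrival: P0=8, P1=2, P2=2, P3=16, P4=14
Total turnaround = 8 + 2 + 2 + 16 + 14 = 42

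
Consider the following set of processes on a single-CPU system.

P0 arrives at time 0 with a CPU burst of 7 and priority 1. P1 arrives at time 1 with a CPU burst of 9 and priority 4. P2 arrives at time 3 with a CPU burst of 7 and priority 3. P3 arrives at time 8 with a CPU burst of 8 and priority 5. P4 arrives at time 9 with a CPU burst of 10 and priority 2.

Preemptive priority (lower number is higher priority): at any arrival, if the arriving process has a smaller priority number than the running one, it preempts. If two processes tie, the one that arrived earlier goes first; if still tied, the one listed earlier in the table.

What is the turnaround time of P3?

Schedule: | P0 0-7 | P2 7-9 | P4 9-19 | P2 19-24 | P1 24-33 | P3 33-41 |
Completion: P0=7  P1=33  P2=24  P3=41  P4=19
Turnaround(P3) = completion − arrival = 41 − 8 = 33

33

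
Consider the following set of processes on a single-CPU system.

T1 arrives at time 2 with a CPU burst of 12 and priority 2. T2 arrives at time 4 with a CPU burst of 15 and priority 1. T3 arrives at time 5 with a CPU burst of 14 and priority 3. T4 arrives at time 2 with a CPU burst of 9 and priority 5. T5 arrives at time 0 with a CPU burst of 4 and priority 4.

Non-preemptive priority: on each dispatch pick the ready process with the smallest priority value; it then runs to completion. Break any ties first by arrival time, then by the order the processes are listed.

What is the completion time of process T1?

Schedule: | T5 0-4 | T2 4-19 | T1 19-31 | T3 31-45 | T4 45-54 |
Completion: T1=31  T2=19  T3=45  T4=54  T5=4
Turnaround (C−A): T1=29  T2=15  T3=40  T4=52  T5=4

31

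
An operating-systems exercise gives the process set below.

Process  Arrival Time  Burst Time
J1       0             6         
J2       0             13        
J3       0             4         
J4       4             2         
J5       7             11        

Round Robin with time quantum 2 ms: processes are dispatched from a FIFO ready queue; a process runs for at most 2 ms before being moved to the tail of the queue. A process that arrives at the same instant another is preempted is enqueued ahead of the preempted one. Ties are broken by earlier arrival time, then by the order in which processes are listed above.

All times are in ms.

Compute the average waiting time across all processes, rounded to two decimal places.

Schedule: | J1 0-2 | J2 2-4 | J3 4-6 | J1 6-8 | J4 8-10 | J2 10-12 | J3 12-14 | J5 14-16 | J1 16-18 | J2 18-20 | J5 20-22 | J2 22-24 | J5 24-26 | J2 26-28 | J5 28-30 | J2 30-32 | J5 32-34 | J2 34-35 | J5 35-36 |
Completion: J1=18  J2=35  J3=14  J4=10  J5=36
Waiting times: J1=12, J2=22, J3=10, J4=4, J5=18
Average waiting = (12+22+10+4+18) / 5 = 66/5 = 13.20

13.20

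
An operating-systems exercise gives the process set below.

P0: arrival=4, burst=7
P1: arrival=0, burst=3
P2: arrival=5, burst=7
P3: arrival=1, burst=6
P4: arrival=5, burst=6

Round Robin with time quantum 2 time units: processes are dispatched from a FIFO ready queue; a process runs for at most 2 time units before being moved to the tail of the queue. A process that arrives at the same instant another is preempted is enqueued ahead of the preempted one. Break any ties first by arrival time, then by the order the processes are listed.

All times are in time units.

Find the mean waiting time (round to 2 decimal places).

12.40

Timeline: | P1 0-2 | P3 2-4 | P1 4-5 | P0 5-7 | P3 7-9 | P2 9-11 | P4 11-13 | P0 13-15 | P3 15-17 | P2 17-19 | P4 19-21 | P0 21-23 | P2 23-25 | P4 25-27 | P0 27-28 | P2 28-29 |
Completion: P0=28  P1=5  P2=29  P3=17  P4=27
Waiting times: P0=17, P1=2, P2=17, P3=10, P4=16
Average waiting = (17+2+17+10+16) / 5 = 62/5 = 12.40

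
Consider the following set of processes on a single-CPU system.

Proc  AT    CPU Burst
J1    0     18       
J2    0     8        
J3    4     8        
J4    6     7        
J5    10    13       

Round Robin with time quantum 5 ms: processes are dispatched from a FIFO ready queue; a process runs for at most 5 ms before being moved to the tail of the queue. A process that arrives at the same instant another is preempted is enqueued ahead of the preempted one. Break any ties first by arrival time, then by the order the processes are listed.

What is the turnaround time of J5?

Timeline: | J1 0-5 | J2 5-10 | J3 10-15 | J1 15-20 | J4 20-25 | J5 25-30 | J2 30-33 | J3 33-36 | J1 36-41 | J4 41-43 | J5 43-48 | J1 48-51 | J5 51-54 |
Completion: J1=51  J2=33  J3=36  J4=43  J5=54
Turnaround (C−A): J1=51  J2=33  J3=32  J4=37  J5=44
Turnaround(J5) = completion − arrival = 54 − 10 = 44

44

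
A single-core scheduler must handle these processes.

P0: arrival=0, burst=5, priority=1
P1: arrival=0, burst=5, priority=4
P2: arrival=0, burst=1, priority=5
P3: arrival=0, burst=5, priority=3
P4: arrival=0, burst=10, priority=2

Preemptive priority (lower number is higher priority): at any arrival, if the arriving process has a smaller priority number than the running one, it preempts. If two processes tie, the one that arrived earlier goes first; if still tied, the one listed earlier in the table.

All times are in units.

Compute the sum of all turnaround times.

91

Timeline: | P0 0-5 | P4 5-15 | P3 15-20 | P1 20-25 | P2 25-26 |
Completion: P0=5  P1=25  P2=26  P3=20  P4=15
Turnaround = completion − arrival: P0=5, P1=25, P2=26, P3=20, P4=15
Total turnaround = 5 + 25 + 26 + 20 + 15 = 91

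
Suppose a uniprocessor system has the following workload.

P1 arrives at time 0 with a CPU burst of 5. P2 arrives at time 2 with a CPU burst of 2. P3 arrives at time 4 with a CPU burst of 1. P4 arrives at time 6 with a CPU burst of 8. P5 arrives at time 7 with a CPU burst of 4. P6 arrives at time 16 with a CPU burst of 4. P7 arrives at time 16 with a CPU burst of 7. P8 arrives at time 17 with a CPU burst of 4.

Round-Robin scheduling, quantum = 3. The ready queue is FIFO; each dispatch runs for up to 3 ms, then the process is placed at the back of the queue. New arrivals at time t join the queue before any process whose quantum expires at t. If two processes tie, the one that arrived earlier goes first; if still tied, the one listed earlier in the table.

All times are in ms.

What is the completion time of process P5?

Gantt: | P1 0-3 | P2 3-5 | P1 5-7 | P3 7-8 | P4 8-11 | P5 11-14 | P4 14-17 | P5 17-18 | P6 18-21 | P7 21-24 | P8 24-27 | P4 27-29 | P6 29-30 | P7 30-33 | P8 33-34 | P7 34-35 |
Completion: P1=7  P2=5  P3=8  P4=29  P5=18  P6=30  P7=35  P8=34

18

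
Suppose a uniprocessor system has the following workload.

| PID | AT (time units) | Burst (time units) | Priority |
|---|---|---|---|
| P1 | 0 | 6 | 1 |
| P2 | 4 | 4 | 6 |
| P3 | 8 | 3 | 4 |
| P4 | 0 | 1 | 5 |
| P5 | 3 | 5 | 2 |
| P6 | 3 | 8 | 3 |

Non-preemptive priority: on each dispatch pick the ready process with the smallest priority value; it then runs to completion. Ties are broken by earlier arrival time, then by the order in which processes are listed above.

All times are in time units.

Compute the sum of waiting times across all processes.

Gantt: | P1 0-6 | P5 6-11 | P6 11-19 | P3 19-22 | P4 22-23 | P2 23-27 |
Completion: P1=6  P2=27  P3=22  P4=23  P5=11  P6=19
Waiting = turnaround − burst: P1=0, P2=19, P3=11, P4=22, P5=3, P6=8
Total waiting = 0 + 19 + 11 + 22 + 3 + 8 = 63

63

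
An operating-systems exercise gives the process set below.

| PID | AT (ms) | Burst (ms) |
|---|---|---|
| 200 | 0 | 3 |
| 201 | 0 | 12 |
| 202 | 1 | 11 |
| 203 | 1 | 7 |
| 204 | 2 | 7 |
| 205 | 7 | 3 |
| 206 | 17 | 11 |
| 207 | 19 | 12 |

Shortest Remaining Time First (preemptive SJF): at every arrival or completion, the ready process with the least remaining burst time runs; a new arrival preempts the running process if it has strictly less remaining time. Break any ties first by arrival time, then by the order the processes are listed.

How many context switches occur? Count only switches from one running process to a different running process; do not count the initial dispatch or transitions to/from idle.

7

Timeline: | 200 0-3 | 203 3-10 | 205 10-13 | 204 13-20 | 202 20-31 | 206 31-42 | 201 42-54 | 207 54-66 |
Completion: 200=3  201=54  202=31  203=10  204=20  205=13  206=42  207=66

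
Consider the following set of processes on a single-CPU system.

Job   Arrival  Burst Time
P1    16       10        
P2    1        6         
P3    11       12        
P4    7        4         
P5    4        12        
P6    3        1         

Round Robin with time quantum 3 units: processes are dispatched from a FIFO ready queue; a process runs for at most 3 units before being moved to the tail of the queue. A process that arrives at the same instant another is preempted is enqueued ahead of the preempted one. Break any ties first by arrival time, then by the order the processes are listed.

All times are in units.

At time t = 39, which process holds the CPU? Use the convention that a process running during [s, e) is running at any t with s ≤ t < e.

Gantt: | idle 0-1 | P2 1-4 | P6 4-5 | P5 5-8 | P2 8-11 | P4 11-14 | P5 14-17 | P3 17-20 | P4 20-21 | P1 21-24 | P5 24-27 | P3 27-30 | P1 30-33 | P5 33-36 | P3 36-39 | P1 39-42 | P3 42-45 | P1 45-46 |
Completion: P1=46  P2=11  P3=45  P4=21  P5=36  P6=5
Turnaround (C−A): P1=30  P2=10  P3=34  P4=14  P5=32  P6=2

P1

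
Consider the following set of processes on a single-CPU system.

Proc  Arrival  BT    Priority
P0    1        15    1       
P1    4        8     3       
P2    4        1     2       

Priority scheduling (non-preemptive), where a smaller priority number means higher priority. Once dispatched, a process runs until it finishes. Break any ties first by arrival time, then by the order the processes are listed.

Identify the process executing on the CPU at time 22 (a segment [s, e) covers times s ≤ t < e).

Gantt: | idle 0-1 | P0 1-16 | P2 16-17 | P1 17-25 |
Completion: P0=16  P1=25  P2=17
Turnaround (C−A): P0=15  P1=21  P2=13

P1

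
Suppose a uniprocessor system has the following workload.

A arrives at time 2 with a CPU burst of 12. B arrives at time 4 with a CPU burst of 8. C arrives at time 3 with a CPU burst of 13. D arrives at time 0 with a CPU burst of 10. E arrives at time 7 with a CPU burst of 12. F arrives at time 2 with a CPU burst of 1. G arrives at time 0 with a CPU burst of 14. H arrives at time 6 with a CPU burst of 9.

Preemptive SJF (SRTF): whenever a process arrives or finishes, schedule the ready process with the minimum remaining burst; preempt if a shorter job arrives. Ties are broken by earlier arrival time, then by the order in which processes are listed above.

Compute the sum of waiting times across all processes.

Timeline: | D 0-2 | F 2-3 | D 3-11 | B 11-19 | H 19-28 | A 28-40 | E 40-52 | C 52-65 | G 65-79 |
Completion: A=40  B=19  C=65  D=11  E=52  F=3  G=79  H=28
Waiting = turnaround − burst: A=26, B=7, C=49, D=1, E=33, F=0, G=65, H=13
Total waiting = 26 + 7 + 49 + 1 + 33 + 0 + 65 + 13 = 194

194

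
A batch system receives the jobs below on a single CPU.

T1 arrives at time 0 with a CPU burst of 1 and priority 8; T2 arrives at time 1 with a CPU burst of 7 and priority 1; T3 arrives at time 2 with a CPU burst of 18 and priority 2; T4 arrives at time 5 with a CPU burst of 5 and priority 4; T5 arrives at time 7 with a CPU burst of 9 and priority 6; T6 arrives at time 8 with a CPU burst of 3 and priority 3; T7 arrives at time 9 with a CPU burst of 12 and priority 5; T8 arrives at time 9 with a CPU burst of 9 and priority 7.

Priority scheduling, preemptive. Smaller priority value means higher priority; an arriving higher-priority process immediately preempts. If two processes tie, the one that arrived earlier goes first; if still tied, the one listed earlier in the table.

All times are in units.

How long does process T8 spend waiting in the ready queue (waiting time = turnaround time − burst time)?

46

Timeline: | T1 0-1 | T2 1-8 | T3 8-26 | T6 26-29 | T4 29-34 | T7 34-46 | T5 46-55 | T8 55-64 |
Completion: T1=1  T2=8  T3=26  T4=34  T5=55  T6=29  T7=46  T8=64
Waiting(T8) = turnaround − burst = 55 − 9 = 46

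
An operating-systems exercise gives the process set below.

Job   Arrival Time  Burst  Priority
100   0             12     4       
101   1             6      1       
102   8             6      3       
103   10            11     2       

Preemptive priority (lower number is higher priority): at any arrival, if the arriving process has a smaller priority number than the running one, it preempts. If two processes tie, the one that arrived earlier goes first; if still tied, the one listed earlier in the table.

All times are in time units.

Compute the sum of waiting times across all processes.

Schedule: | 100 0-1 | 101 1-7 | 100 7-8 | 102 8-10 | 103 10-21 | 102 21-25 | 100 25-35 |
Completion: 100=35  101=7  102=25  103=21
Waiting = turnaround − burst: 100=23, 101=0, 102=11, 103=0
Total waiting = 23 + 0 + 11 + 0 = 34

34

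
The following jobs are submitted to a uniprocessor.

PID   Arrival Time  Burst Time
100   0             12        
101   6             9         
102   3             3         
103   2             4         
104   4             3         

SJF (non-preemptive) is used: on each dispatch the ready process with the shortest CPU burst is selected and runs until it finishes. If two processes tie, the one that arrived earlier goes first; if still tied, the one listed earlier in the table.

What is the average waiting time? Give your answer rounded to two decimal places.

10.40

Gantt: | 100 0-12 | 102 12-15 | 104 15-18 | 103 18-22 | 101 22-31 |
Completion: 100=12  101=31  102=15  103=22  104=18
Waiting times: 100=0, 101=16, 102=9, 103=16, 104=11
Average waiting = (0+16+9+16+11) / 5 = 52/5 = 10.40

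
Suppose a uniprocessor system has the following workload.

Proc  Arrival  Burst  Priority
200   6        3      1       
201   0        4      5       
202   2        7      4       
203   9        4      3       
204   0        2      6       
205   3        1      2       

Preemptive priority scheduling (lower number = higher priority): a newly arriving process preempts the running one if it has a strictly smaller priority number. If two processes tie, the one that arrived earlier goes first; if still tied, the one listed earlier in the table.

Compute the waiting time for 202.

Timeline: | 201 0-2 | 202 2-3 | 205 3-4 | 202 4-6 | 200 6-9 | 203 9-13 | 202 13-17 | 201 17-19 | 204 19-21 |
Completion: 200=9  201=19  202=17  203=13  204=21  205=4
Waiting(202) = turnaround − burst = 15 − 7 = 8

8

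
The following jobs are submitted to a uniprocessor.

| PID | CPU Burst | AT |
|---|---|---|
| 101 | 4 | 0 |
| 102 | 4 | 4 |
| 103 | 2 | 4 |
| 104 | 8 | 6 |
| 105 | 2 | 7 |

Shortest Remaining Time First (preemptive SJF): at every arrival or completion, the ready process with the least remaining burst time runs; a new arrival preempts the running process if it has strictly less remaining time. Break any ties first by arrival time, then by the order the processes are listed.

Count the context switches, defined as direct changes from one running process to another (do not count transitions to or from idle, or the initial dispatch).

Gantt: | 101 0-4 | 103 4-6 | 102 6-7 | 105 7-9 | 102 9-12 | 104 12-20 |
Completion: 101=4  102=12  103=6  104=20  105=9
Turnaround (C−A): 101=4  102=8  103=2  104=14  105=2

5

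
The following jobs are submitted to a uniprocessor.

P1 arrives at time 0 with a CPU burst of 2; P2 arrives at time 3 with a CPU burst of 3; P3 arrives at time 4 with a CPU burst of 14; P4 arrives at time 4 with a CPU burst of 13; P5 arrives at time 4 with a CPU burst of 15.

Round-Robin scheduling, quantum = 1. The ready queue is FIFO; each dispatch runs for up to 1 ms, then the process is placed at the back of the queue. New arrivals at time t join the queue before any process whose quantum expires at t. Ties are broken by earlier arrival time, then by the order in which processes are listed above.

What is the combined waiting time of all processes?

Gantt: | P1 0-2 | idle 2-3 | P2 3-4 | P3 4-5 | P4 5-6 | P5 6-7 | P2 7-8 | P3 8-9 | P4 9-10 | P5 10-11 | P2 11-12 | P3 12-13 | P4 13-14 | P5 14-15 | P3 15-16 | P4 16-17 | P5 17-18 | P3 18-19 | P4 19-20 | P5 20-21 | P3 21-22 | P4 22-23 | P5 23-24 | P3 24-25 | P4 25-26 | P5 26-27 | P3 27-28 | P4 28-29 | P5 29-30 | P3 30-31 | P4 31-32 | P5 32-33 | P3 33-34 | P4 34-35 | P5 35-36 | P3 36-37 | P4 37-38 | P5 38-39 | P3 39-40 | P4 40-41 | P5 41-42 | P3 42-43 | P4 43-44 | P5 44-45 | P3 45-46 | P5 46-48 |
Completion: P1=2  P2=12  P3=46  P4=44  P5=48
Turnaround (C−A): P1=2  P2=9  P3=42  P4=40  P5=44
Waiting = turnaround − burst: P1=0, P2=6, P3=28, P4=27, P5=29
Total waiting = 0 + 6 + 28 + 27 + 29 = 90

90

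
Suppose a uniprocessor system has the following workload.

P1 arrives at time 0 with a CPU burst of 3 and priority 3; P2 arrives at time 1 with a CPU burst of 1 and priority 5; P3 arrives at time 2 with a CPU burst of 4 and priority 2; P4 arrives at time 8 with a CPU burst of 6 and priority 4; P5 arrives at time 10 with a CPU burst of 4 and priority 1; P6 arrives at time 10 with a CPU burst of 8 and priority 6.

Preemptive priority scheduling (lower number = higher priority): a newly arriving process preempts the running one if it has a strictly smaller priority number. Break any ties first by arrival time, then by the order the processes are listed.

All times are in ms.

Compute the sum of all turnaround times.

Gantt: | P1 0-2 | P3 2-6 | P1 6-7 | P2 7-8 | P4 8-10 | P5 10-14 | P4 14-18 | P6 18-26 |
Completion: P1=7  P2=8  P3=6  P4=18  P5=14  P6=26
Turnaround (C−A): P1=7  P2=7  P3=4  P4=10  P5=4  P6=16
Turnaround = completion − arrival: P1=7, P2=7, P3=4, P4=10, P5=4, P6=16
Total turnaround = 7 + 7 + 4 + 10 + 4 + 16 = 48

48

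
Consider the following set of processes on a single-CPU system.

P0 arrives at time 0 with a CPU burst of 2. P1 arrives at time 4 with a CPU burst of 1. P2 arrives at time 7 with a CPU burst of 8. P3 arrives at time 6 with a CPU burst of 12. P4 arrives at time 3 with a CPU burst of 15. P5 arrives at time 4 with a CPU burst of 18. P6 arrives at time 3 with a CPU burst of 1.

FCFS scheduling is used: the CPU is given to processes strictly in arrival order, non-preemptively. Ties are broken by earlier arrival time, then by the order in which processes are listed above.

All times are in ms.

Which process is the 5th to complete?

Schedule: | P0 0-2 | idle 2-3 | P4 3-18 | P6 18-19 | P1 19-20 | P5 20-38 | P3 38-50 | P2 50-58 |
Completion: P0=2  P1=20  P2=58  P3=50  P4=18  P5=38  P6=19
Turnaround (C−A): P0=2  P1=16  P2=51  P3=44  P4=15  P5=34  P6=16
Finish order: P0 → P4 → P6 → P1 → P5 → P3 → P2

P5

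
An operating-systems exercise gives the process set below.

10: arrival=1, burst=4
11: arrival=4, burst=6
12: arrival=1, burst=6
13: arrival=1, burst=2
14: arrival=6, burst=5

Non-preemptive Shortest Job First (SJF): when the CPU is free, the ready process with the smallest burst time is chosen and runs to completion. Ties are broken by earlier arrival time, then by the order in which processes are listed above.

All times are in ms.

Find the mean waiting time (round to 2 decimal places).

Timeline: | idle 0-1 | 13 1-3 | 10 3-7 | 14 7-12 | 12 12-18 | 11 18-24 |
Completion: 10=7  11=24  12=18  13=3  14=12
Waiting times: 10=2, 11=14, 12=11, 13=0, 14=1
Average waiting = (2+14+11+0+1) / 5 = 28/5 = 5.60

5.60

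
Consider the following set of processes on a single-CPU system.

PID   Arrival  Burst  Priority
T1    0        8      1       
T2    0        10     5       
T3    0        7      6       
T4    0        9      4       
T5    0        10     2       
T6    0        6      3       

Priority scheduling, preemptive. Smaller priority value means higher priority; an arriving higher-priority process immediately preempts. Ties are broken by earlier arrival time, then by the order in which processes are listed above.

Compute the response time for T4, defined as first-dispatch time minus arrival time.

Timeline: | T1 0-8 | T5 8-18 | T6 18-24 | T4 24-33 | T2 33-43 | T3 43-50 |
Completion: T1=8  T2=43  T3=50  T4=33  T5=18  T6=24
Response(T4) = first start − arrival = 24 − 0 = 24

24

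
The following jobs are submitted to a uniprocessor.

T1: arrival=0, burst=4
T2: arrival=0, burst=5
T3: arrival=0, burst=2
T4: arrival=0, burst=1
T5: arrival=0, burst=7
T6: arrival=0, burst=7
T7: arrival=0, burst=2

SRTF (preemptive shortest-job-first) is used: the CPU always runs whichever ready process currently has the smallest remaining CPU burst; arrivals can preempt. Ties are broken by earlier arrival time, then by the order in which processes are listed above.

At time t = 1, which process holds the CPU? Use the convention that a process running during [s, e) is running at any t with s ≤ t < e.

T3

Schedule: | T4 0-1 | T3 1-3 | T7 3-5 | T1 5-9 | T2 9-14 | T5 14-21 | T6 21-28 |
Completion: T1=9  T2=14  T3=3  T4=1  T5=21  T6=28  T7=5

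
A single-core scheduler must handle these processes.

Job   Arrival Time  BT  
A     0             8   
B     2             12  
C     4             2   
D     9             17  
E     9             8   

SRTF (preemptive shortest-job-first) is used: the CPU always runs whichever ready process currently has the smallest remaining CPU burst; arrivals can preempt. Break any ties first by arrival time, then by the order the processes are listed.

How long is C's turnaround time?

Schedule: | A 0-4 | C 4-6 | A 6-10 | E 10-18 | B 18-30 | D 30-47 |
Completion: A=10  B=30  C=6  D=47  E=18
Turnaround (C−A): A=10  B=28  C=2  D=38  E=9
Turnaround(C) = completion − arrival = 6 − 4 = 2

2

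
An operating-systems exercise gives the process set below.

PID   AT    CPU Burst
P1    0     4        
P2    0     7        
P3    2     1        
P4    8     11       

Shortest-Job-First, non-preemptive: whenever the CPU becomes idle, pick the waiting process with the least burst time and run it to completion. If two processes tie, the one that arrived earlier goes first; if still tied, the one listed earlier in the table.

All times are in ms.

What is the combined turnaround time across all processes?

Timeline: | P1 0-4 | P3 4-5 | P2 5-12 | P4 12-23 |
Completion: P1=4  P2=12  P3=5  P4=23
Turnaround (C−A): P1=4  P2=12  P3=3  P4=15
Turnaround = completion − arrival: P1=4, P2=12, P3=3, P4=15
Total turnaround = 4 + 12 + 3 + 15 = 34

34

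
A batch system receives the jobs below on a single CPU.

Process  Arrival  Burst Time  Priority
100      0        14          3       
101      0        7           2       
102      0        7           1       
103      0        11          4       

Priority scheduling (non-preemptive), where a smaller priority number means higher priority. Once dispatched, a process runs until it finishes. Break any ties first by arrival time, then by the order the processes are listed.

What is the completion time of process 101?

14

Timeline: | 102 0-7 | 101 7-14 | 100 14-28 | 103 28-39 |
Completion: 100=28  101=14  102=7  103=39
Turnaround (C−A): 100=28  101=14  102=7  103=39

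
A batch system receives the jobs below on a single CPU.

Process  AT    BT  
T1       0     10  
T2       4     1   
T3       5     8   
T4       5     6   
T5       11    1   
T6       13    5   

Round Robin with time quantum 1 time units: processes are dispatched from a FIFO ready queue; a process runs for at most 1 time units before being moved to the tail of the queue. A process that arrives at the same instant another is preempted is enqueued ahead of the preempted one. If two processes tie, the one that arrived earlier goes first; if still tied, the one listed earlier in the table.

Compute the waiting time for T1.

14

Gantt: | T1 0-4 | T2 4-5 | T1 5-6 | T3 6-7 | T4 7-8 | T1 8-9 | T3 9-10 | T4 10-11 | T1 11-12 | T3 12-13 | T5 13-14 | T4 14-15 | T1 15-16 | T6 16-17 | T3 17-18 | T4 18-19 | T1 19-20 | T6 20-21 | T3 21-22 | T4 22-23 | T1 23-24 | T6 24-25 | T3 25-26 | T4 26-27 | T6 27-28 | T3 28-29 | T6 29-30 | T3 30-31 |
Completion: T1=24  T2=5  T3=31  T4=27  T5=14  T6=30
Waiting(T1) = turnaround − burst = 24 − 10 = 14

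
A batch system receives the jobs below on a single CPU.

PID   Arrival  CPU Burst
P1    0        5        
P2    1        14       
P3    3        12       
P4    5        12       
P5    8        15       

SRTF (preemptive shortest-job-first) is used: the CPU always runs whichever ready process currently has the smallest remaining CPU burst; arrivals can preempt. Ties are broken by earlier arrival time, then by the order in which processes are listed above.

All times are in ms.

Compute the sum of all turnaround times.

Timeline: | P1 0-5 | P3 5-17 | P4 17-29 | P2 29-43 | P5 43-58 |
Completion: P1=5  P2=43  P3=17  P4=29  P5=58
Turnaround = completion − arrival: P1=5, P2=42, P3=14, P4=24, P5=50
Total turnaround = 5 + 42 + 14 + 24 + 50 = 135

135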